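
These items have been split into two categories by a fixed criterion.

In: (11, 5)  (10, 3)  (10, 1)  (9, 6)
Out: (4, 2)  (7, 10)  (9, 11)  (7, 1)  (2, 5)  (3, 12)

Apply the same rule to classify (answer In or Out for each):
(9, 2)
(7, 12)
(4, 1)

In, Out, Out

The rule appears to be: first > second AND sum ≥ 11.
(9, 2): 9 > 2, 9+2 = 11, meets the rule → In.
(7, 12): 7 < 12, 7+12 = 19, lacks this property → Out.
(4, 1): 4 > 1, 4+1 = 5, lacks this property → Out.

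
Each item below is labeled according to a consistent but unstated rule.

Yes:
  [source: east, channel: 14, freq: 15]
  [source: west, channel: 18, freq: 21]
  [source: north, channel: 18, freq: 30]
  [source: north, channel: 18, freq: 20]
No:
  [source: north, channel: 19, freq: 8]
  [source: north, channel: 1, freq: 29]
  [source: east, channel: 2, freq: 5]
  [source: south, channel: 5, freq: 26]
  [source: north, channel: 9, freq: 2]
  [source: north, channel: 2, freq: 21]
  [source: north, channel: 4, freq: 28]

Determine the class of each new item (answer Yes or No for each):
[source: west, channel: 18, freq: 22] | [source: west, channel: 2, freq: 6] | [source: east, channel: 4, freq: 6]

Yes, No, No

The rule appears to be: freq ≥ 15 AND channel ≥ 9.
[source: west, channel: 18, freq: 22] → freq = 22, channel = 18 → Yes. [source: west, channel: 2, freq: 6] → freq = 6, channel = 2 → No. [source: east, channel: 4, freq: 6] → freq = 6, channel = 4 → No.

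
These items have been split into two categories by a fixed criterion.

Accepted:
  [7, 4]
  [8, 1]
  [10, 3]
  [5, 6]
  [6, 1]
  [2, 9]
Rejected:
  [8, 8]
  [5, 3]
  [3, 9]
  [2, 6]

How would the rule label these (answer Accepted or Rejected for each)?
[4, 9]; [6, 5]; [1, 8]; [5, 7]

Every 'Accepted' example satisfies: sum is odd. None of the 'Rejected' examples do.
[4, 9]: 4+9 = 13, fits → Accepted. [6, 5]: 6+5 = 11, fits → Accepted. [1, 8]: 1+8 = 9, fits → Accepted. [5, 7]: 5+7 = 12, does not fit → Rejected.

Accepted, Accepted, Accepted, Rejected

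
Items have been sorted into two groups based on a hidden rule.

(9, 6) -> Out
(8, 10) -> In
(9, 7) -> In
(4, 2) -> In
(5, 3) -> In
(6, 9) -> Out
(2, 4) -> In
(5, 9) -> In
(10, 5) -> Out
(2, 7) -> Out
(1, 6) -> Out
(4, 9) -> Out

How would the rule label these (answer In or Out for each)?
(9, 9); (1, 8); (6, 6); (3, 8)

In, Out, In, Out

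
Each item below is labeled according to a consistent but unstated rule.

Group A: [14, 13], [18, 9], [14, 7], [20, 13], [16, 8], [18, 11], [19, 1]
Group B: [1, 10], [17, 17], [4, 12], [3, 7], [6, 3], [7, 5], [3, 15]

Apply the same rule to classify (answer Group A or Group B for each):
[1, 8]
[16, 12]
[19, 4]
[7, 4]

Group B, Group A, Group A, Group B

A rule that fits every label: first > second AND sum ≥ 16 — true of each 'Group A' example, false of each 'Group B' one.
Group B: [1, 8], since 1 < 8, 1+8 = 9. Group A: [16, 12], since 16 > 12, 16+12 = 28. Group A: [19, 4], since 19 > 4, 19+4 = 23. Group B: [7, 4], since 7 > 4, 7+4 = 11.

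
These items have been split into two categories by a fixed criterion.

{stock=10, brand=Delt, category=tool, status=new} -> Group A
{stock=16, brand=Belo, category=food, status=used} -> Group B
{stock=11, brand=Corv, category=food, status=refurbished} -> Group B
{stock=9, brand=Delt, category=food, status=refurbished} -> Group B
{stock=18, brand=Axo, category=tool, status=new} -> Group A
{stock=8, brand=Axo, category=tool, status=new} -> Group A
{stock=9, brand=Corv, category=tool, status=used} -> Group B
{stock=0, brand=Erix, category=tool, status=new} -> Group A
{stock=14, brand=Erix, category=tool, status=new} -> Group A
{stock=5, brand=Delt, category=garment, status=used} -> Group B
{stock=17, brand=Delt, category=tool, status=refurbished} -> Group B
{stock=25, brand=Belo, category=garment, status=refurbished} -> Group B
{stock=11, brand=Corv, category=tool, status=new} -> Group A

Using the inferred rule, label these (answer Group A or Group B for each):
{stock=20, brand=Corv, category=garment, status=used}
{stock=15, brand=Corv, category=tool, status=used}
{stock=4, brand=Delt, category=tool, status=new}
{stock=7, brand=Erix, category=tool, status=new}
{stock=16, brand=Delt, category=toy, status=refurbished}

Group B, Group B, Group A, Group A, Group B

Every 'Group A' example satisfies: status is new. None of the 'Group B' examples do.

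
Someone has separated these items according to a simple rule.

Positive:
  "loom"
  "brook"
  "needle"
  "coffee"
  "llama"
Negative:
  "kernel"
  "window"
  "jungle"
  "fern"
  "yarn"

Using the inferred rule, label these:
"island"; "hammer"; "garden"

Negative, Positive, Negative

Comparing the two groups points to one rule — has a double letter.
"island": no doubled letter, doesn't match → Negative. "hammer": 'mm' doubled, satisfies this → Positive. "garden": no doubled letter, doesn't match → Negative.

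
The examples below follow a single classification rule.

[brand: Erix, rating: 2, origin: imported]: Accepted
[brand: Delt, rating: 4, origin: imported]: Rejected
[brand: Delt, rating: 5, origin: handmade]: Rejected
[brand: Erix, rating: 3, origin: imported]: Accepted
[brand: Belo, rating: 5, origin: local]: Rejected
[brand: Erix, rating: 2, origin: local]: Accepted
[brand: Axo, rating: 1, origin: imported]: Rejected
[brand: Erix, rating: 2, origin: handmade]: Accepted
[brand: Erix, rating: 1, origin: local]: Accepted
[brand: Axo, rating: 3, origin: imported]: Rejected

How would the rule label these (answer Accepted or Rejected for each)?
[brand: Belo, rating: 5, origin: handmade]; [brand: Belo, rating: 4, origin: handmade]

Rejected, Rejected

All 'Accepted' examples share one property — brand is Erix — and every 'Rejected' example lacks it.
[brand: Belo, rating: 5, origin: handmade] — brand is Belo, hence Rejected.
[brand: Belo, rating: 4, origin: handmade] — brand is Belo, hence Rejected.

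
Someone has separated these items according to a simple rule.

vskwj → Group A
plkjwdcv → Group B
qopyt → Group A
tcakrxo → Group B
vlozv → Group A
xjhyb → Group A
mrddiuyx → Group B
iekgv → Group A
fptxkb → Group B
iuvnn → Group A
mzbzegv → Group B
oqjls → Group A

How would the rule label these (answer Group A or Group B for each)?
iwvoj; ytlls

Group A, Group A

The simplest hypothesis consistent with all the labels is: length 5.
iwvoj — length 5, hence Group A. ytlls — length 5, hence Group A.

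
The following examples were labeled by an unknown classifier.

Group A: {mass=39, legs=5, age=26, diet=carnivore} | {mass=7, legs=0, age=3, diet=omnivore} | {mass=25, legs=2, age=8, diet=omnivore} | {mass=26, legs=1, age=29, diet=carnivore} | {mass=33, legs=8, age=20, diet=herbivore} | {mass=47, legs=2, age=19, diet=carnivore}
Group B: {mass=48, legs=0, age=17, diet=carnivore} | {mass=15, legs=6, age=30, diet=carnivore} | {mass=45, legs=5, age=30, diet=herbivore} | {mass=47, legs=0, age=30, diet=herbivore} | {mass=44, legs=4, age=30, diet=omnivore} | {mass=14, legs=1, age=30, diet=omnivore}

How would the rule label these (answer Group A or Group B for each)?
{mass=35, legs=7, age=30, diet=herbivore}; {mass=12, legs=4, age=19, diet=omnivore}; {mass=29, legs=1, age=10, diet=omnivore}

The common property of the 'Group A' items is: mass ≤ 47 AND age ≤ 29. No 'Group B' item has it.
Group B: {mass=35, legs=7, age=30, diet=herbivore}, since mass = 35, age = 30.
Group A: {mass=12, legs=4, age=19, diet=omnivore}, since mass = 12, age = 19.
Group A: {mass=29, legs=1, age=10, diet=omnivore}, since mass = 29, age = 10.

Group B, Group A, Group A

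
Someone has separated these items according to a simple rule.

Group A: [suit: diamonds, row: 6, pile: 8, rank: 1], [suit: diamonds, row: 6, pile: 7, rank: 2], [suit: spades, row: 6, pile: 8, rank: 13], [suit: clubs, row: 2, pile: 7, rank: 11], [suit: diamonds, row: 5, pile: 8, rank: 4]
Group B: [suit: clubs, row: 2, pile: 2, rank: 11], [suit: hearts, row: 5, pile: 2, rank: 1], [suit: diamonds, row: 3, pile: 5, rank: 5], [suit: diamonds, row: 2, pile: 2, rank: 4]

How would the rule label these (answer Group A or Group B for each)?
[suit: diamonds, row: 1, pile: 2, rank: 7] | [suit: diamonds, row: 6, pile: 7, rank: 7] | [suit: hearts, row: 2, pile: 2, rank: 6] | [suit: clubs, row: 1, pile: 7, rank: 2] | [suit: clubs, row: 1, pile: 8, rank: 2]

Rule: pile ≥ 7. This holds for each 'Group A' example and fails for each 'Group B' one.

Group B, Group A, Group B, Group A, Group A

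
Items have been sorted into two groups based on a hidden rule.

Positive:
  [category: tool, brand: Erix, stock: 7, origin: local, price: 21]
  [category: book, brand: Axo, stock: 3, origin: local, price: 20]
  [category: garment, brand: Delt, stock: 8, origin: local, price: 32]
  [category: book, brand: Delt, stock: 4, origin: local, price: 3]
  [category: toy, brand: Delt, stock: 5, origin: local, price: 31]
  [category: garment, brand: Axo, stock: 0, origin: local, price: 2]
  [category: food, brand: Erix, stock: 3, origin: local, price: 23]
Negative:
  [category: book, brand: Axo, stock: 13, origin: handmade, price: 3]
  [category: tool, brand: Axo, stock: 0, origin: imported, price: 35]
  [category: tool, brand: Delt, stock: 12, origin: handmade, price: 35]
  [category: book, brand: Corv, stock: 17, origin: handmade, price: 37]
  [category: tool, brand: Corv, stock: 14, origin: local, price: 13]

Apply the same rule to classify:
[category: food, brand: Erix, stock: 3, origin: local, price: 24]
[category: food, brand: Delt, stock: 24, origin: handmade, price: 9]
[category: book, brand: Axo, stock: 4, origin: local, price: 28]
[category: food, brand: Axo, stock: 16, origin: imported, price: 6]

Positive, Negative, Positive, Negative

The common property of the 'Positive' items is: origin is local AND stock ≤ 8. No 'Negative' item has it.
[category: food, brand: Erix, stock: 3, origin: local, price: 24]: origin is local, stock = 3 — checks out, so Positive.
[category: food, brand: Delt, stock: 24, origin: handmade, price: 9]: origin is handmade, stock = 24 — doesn't qualify, so Negative.
[category: book, brand: Axo, stock: 4, origin: local, price: 28]: origin is local, stock = 4 — checks out, so Positive.
[category: food, brand: Axo, stock: 16, origin: imported, price: 6]: origin is imported, stock = 16 — doesn't qualify, so Negative.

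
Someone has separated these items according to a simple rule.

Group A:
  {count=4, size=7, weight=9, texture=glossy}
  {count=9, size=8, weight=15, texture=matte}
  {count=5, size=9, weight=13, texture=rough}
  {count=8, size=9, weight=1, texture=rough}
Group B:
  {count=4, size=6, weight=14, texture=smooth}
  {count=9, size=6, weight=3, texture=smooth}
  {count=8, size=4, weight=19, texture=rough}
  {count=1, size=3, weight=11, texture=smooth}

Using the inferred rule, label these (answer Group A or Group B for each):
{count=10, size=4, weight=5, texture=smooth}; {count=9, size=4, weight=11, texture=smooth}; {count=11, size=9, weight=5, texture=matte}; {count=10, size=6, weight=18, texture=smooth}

Group B, Group B, Group A, Group B

'Group A' ⟺ size ≥ 7.
{count=10, size=4, weight=5, texture=smooth}: Group B (size = 4). {count=9, size=4, weight=11, texture=smooth}: Group B (size = 4). {count=11, size=9, weight=5, texture=matte}: Group A (size = 9). {count=10, size=6, weight=18, texture=smooth}: Group B (size = 6).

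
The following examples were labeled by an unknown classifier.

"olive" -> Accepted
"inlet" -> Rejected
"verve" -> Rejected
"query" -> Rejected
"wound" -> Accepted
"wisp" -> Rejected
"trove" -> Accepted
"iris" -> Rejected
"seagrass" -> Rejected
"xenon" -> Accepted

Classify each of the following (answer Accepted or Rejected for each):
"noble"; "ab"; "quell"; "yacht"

Accepted, Rejected, Rejected, Rejected

The distinguishing property — contains 'o' — holds for all the 'Accepted' cases and none of the 'Rejected' cases.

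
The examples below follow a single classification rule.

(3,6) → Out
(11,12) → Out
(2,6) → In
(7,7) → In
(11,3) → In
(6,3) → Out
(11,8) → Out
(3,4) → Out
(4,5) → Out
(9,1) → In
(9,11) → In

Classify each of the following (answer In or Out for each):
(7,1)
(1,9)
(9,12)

Looking at the examples, the only property every 'In' case has and every 'Out' case lacks is: sum is even.
(7,1): 7+1 = 8, passes → In.
(1,9): 1+9 = 10, passes → In.
(9,12): 9+12 = 21, fails this test → Out.

In, In, Out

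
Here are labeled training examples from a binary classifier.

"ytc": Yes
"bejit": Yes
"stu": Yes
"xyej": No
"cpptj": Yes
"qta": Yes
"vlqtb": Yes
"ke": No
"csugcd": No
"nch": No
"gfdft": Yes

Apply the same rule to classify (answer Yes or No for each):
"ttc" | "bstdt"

Comparing the two groups points to one rule — contains 't'.
Yes: "ttc", since has 't'.
Yes: "bstdt", since has 't'.

Yes, Yes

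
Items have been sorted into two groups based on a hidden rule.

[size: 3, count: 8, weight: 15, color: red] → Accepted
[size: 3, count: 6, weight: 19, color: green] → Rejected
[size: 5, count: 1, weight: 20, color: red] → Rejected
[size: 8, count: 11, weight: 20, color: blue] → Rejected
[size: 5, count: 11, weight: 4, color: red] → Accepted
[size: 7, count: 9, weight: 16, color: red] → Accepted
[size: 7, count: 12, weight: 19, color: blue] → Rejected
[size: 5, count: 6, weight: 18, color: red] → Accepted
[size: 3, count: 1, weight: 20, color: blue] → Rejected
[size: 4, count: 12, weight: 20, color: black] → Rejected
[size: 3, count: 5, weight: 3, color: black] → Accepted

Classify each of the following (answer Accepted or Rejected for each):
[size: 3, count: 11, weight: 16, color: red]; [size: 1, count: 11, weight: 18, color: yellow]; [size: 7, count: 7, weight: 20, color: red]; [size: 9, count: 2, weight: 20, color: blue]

A rule that fits every label: weight ≤ 18 — true of each 'Accepted' example, false of each 'Rejected' one.
[size: 3, count: 11, weight: 16, color: red]: weight = 16, fits → Accepted.
[size: 1, count: 11, weight: 18, color: yellow]: weight = 18, fits → Accepted.
[size: 7, count: 7, weight: 20, color: red]: weight = 20, lacks this property → Rejected.
[size: 9, count: 2, weight: 20, color: blue]: weight = 20, lacks this property → Rejected.

Accepted, Accepted, Rejected, Rejected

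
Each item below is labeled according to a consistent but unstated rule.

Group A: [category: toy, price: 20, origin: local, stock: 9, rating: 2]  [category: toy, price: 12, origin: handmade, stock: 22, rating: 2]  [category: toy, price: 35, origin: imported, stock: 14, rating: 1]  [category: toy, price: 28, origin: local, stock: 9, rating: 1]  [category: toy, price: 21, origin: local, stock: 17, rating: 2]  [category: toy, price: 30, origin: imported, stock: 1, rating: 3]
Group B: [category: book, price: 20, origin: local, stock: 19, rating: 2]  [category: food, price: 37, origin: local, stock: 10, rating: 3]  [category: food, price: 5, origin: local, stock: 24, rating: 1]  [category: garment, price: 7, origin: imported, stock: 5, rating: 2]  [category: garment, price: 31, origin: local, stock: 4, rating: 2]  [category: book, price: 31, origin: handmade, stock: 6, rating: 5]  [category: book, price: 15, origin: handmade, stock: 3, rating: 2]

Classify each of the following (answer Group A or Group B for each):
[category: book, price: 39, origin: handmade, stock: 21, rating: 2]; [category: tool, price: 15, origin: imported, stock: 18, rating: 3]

Looking at the examples, the only property every 'Group A' case has and every 'Group B' case lacks is: category is toy.

Group B, Group B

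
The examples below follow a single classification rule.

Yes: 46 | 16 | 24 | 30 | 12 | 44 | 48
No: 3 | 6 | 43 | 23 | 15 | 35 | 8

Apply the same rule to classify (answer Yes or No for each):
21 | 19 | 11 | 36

All 'Yes' examples share one property — even AND at least 12 — and every 'No' example lacks it.

No, No, No, Yes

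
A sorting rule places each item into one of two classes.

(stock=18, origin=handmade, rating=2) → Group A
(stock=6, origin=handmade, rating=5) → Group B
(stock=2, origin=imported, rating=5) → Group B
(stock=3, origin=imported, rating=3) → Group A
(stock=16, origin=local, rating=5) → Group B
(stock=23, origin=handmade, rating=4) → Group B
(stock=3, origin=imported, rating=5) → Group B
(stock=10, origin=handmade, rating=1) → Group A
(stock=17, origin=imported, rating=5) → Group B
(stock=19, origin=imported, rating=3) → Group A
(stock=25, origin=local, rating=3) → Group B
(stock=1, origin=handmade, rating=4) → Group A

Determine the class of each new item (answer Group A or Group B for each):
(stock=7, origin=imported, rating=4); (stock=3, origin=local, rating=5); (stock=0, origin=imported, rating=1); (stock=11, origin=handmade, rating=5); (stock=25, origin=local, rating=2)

A rule that fits every label: stock ≤ 19 AND rating ≤ 4 — true of each 'Group A' example, false of each 'Group B' one.
(stock=7, origin=imported, rating=4) → stock = 7, rating = 4 → Group A. (stock=3, origin=local, rating=5) → stock = 3, rating = 5 → Group B. (stock=0, origin=imported, rating=1) → stock = 0, rating = 1 → Group A. (stock=11, origin=handmade, rating=5) → stock = 11, rating = 5 → Group B. (stock=25, origin=local, rating=2) → stock = 25, rating = 2 → Group B.

Group A, Group B, Group A, Group B, Group B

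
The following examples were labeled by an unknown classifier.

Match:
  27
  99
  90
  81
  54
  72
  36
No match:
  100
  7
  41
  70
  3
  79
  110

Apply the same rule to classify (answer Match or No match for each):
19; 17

No match, No match

Rule: multiple of 9. This holds for each 'Match' example and fails for each 'No match' one.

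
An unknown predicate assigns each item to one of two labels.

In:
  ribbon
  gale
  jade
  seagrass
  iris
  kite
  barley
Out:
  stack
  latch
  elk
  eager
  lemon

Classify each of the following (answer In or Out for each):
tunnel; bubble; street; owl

The common property of the 'In' items is: even length. No 'Out' item has it.
tunnel: In (length 6). bubble: In (length 6). street: In (length 6). owl: Out (length 3).

In, In, In, Out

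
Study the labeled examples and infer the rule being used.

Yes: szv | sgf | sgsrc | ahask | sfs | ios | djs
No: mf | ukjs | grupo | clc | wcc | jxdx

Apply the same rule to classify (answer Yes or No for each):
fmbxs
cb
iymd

Every 'Yes' example satisfies: odd length AND contains 's'. None of the 'No' examples do.

Yes, No, No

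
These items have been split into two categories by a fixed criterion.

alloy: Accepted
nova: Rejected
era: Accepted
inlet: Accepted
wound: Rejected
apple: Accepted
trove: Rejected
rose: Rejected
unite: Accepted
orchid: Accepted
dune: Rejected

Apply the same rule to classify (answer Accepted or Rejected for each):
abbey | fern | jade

Accepted, Rejected, Rejected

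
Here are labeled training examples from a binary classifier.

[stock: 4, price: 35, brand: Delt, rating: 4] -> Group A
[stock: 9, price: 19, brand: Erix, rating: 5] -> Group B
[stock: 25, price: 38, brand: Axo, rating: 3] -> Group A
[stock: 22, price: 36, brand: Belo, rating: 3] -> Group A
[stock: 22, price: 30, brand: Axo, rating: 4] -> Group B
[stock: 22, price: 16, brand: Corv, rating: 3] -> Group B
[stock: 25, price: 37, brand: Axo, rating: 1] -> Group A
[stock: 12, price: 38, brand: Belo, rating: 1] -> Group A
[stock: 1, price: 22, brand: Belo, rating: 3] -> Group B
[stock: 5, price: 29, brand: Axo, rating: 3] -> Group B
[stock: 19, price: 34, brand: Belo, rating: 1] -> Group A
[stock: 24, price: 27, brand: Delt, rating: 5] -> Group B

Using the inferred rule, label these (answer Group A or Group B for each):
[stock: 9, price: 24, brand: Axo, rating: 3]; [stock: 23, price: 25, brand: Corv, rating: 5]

Group B, Group B

The distinguishing property — price ≥ 34 — holds for all the 'Group A' cases and none of the 'Group B' cases.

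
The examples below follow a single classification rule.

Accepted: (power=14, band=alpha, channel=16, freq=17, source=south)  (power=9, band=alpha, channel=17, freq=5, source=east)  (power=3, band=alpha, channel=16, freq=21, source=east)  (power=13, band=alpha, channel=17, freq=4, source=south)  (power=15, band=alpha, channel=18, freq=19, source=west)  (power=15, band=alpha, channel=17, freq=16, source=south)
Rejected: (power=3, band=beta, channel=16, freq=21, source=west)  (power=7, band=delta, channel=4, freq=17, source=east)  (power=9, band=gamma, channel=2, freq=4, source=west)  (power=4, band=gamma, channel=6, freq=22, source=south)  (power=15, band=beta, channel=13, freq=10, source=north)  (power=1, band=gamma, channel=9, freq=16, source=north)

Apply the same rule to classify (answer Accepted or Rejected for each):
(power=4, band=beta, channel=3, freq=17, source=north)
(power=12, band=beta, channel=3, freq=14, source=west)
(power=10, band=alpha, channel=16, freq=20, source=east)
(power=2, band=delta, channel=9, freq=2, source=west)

Rejected, Rejected, Accepted, Rejected

Rule: band is alpha. This holds for each 'Accepted' example and fails for each 'Rejected' one.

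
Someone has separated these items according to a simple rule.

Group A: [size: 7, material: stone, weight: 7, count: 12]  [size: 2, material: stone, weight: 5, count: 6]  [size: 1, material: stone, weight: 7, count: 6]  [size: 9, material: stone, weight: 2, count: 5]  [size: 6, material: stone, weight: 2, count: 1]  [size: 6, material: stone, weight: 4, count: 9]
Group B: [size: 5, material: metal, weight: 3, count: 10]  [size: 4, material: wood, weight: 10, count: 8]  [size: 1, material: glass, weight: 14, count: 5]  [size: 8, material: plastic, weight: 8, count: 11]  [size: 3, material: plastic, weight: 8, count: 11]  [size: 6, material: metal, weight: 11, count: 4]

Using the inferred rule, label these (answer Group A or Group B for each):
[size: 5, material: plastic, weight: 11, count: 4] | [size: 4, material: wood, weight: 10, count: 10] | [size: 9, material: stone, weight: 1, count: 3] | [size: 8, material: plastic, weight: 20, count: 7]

The common property of the 'Group A' items is: material is stone. No 'Group B' item has it.

Group B, Group B, Group A, Group B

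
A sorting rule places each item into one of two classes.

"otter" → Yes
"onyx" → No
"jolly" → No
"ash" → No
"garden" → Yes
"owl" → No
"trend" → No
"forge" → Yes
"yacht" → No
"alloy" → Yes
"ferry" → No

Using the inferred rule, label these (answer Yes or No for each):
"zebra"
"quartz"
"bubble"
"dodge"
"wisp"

Yes, Yes, Yes, Yes, No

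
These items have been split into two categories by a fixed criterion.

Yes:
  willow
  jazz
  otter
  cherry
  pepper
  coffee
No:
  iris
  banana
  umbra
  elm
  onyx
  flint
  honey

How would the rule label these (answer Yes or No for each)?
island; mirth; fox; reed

No, No, No, Yes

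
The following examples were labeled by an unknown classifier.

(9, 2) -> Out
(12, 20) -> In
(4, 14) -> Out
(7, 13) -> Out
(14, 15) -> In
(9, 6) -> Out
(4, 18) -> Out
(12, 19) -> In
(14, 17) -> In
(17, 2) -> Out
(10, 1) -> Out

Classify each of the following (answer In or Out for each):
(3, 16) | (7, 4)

'In' ⟺ sum ≥ 29.
Out: (3, 16), since 3+16 = 19.
Out: (7, 4), since 7+4 = 11.

Out, Out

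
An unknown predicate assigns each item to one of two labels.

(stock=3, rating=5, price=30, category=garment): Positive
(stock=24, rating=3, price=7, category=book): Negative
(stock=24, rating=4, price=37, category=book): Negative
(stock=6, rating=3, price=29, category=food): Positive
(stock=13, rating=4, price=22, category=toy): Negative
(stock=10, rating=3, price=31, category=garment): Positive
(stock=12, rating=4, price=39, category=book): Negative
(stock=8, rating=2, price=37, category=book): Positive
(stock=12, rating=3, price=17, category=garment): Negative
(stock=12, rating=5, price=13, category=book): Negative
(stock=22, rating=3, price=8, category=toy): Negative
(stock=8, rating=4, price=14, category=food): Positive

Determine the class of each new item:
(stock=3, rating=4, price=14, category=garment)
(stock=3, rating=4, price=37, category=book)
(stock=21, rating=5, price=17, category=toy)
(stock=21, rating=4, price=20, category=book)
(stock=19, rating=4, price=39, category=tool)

The rule appears to be: stock ≤ 10.
Positive: (stock=3, rating=4, price=14, category=garment), since stock = 3.
Positive: (stock=3, rating=4, price=37, category=book), since stock = 3.
Negative: (stock=21, rating=5, price=17, category=toy), since stock = 21.
Negative: (stock=21, rating=4, price=20, category=book), since stock = 21.
Negative: (stock=19, rating=4, price=39, category=tool), since stock = 19.

Positive, Positive, Negative, Negative, Negative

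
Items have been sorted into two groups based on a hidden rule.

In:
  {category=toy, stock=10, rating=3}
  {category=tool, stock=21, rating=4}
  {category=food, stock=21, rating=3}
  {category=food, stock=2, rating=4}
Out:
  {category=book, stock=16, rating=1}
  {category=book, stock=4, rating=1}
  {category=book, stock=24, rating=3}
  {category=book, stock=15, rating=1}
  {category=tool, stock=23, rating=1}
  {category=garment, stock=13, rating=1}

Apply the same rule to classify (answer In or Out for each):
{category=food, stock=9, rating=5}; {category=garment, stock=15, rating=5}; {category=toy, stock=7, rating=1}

In, In, Out

One predicate separates the groups cleanly: rating ≥ 3 AND stock ≤ 21.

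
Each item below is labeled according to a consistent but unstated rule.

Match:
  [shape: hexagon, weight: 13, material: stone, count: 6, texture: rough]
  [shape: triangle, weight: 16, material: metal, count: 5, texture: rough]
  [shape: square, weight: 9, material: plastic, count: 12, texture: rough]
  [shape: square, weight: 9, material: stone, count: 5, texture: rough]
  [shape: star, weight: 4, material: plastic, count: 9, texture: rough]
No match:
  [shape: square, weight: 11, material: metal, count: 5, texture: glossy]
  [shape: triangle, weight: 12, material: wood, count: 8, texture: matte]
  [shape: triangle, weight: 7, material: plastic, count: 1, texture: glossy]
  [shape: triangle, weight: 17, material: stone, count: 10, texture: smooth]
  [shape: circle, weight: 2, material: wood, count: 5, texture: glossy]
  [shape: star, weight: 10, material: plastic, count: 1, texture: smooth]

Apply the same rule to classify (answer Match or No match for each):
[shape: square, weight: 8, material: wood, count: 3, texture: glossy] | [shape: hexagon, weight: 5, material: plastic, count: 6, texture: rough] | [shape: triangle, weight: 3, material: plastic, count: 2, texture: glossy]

'Match' ⟺ texture is rough.
[shape: square, weight: 8, material: wood, count: 3, texture: glossy] → texture is glossy → No match. [shape: hexagon, weight: 5, material: plastic, count: 6, texture: rough] → texture is rough → Match. [shape: triangle, weight: 3, material: plastic, count: 2, texture: glossy] → texture is glossy → No match.

No match, Match, No match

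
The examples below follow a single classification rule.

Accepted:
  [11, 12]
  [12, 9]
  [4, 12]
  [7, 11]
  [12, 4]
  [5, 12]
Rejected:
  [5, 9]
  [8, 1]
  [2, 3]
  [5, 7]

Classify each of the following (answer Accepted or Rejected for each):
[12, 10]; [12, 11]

One predicate separates the groups cleanly: sum ≥ 16.
[12, 10] — 12+10 = 22, hence Accepted.
[12, 11] — 12+11 = 23, hence Accepted.

Accepted, Accepted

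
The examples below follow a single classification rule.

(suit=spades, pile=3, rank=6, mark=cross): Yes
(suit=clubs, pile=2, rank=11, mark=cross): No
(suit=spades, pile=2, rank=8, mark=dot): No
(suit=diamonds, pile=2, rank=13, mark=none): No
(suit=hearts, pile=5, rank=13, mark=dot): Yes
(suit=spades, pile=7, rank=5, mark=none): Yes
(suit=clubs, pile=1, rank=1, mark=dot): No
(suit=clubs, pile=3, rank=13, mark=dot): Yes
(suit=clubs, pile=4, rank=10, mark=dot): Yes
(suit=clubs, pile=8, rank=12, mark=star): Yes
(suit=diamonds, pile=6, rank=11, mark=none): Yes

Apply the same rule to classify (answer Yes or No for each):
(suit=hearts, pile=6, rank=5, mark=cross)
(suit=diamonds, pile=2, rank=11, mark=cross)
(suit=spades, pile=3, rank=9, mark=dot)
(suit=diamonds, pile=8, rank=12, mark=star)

One predicate separates the groups cleanly: pile ≥ 3.

Yes, No, Yes, Yes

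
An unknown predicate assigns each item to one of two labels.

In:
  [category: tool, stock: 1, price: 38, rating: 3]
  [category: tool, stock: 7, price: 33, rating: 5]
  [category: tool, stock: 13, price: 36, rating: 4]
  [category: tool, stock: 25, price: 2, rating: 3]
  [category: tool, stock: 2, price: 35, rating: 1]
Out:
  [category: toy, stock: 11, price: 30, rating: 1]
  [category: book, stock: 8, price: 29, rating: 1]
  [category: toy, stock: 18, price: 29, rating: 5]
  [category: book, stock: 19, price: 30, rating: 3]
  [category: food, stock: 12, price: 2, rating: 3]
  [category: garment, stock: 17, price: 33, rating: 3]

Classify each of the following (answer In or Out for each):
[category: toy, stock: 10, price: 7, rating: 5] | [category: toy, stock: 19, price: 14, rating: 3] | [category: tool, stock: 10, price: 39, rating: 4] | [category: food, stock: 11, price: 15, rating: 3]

Looking at the examples, the only property every 'In' case has and every 'Out' case lacks is: category is tool.
[category: toy, stock: 10, price: 7, rating: 5]: Out (category is toy). [category: toy, stock: 19, price: 14, rating: 3]: Out (category is toy). [category: tool, stock: 10, price: 39, rating: 4]: In (category is tool). [category: food, stock: 11, price: 15, rating: 3]: Out (category is food).

Out, Out, In, Out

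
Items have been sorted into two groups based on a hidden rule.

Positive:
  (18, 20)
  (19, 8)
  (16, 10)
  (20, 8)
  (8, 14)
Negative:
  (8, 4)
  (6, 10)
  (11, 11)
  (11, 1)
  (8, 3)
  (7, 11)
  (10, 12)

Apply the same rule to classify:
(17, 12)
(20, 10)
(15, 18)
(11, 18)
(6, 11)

Positive, Positive, Positive, Positive, Negative

The simplest hypothesis consistent with all the labels is: max ≥ 14.
(17, 12): Positive (max 17). (20, 10): Positive (max 20). (15, 18): Positive (max 18). (11, 18): Positive (max 18). (6, 11): Negative (max 11).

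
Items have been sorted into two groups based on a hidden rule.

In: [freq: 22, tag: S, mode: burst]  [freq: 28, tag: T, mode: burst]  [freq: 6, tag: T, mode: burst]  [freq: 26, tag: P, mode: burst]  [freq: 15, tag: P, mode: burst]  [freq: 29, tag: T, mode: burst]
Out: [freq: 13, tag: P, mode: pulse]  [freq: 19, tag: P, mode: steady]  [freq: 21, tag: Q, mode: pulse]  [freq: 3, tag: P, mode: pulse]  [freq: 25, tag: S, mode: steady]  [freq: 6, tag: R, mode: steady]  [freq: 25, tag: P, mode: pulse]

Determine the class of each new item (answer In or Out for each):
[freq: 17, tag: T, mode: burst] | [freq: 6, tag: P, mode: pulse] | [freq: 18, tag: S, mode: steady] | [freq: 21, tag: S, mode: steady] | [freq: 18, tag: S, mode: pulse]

The pattern is that an item is 'In' exactly when: mode is burst.
[freq: 17, tag: T, mode: burst]: In (mode is burst). [freq: 6, tag: P, mode: pulse]: Out (mode is pulse). [freq: 18, tag: S, mode: steady]: Out (mode is steady). [freq: 21, tag: S, mode: steady]: Out (mode is steady). [freq: 18, tag: S, mode: pulse]: Out (mode is pulse).

In, Out, Out, Out, Out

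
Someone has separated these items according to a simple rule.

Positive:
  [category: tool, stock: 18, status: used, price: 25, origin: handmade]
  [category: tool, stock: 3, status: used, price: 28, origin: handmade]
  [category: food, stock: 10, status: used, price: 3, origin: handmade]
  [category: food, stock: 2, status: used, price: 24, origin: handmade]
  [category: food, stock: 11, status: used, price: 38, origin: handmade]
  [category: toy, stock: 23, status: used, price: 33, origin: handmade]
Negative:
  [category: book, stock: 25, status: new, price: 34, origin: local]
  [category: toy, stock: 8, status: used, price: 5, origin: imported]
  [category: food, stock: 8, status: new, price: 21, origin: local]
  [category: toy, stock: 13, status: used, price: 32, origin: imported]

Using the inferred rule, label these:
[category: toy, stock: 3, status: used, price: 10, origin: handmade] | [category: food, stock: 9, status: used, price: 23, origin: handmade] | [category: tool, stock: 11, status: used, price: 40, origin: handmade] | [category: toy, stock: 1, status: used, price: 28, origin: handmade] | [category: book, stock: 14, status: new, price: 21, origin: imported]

One predicate separates the groups cleanly: origin is handmade.

Positive, Positive, Positive, Positive, Negative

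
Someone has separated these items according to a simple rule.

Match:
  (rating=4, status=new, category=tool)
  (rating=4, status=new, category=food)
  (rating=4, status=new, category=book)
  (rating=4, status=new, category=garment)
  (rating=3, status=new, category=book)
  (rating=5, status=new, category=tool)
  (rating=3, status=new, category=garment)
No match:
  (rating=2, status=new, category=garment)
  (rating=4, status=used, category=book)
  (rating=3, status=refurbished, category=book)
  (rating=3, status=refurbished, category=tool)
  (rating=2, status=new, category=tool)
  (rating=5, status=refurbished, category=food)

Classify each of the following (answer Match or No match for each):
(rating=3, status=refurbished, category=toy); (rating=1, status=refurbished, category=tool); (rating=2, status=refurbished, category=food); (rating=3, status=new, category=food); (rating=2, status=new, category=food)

The pattern is that an item is 'Match' exactly when: status is new AND rating ≥ 3.
(rating=3, status=refurbished, category=toy): status is refurbished, rating = 3 — fails this test, so No match. (rating=1, status=refurbished, category=tool): status is refurbished, rating = 1 — fails this test, so No match. (rating=2, status=refurbished, category=food): status is refurbished, rating = 2 — fails this test, so No match. (rating=3, status=new, category=food): status is new, rating = 3 — fits, so Match. (rating=2, status=new, category=food): status is new, rating = 2 — fails this test, so No match.

No match, No match, No match, Match, No match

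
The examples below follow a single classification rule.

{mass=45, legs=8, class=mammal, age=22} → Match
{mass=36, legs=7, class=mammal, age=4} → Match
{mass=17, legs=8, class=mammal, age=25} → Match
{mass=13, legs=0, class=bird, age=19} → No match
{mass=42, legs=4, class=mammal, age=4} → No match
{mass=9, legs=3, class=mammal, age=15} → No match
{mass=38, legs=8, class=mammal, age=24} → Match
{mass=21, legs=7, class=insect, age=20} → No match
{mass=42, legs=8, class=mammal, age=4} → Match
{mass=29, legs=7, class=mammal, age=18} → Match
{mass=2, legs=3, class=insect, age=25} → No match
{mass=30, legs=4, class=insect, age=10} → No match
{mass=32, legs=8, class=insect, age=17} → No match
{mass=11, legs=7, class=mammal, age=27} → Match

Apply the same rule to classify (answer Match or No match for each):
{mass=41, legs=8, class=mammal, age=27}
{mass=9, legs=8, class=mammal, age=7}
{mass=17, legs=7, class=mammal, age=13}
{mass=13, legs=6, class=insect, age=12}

The simplest hypothesis consistent with all the labels is: class is mammal AND legs ≥ 7.
{mass=41, legs=8, class=mammal, age=27} — class is mammal, legs = 8, hence Match.
{mass=9, legs=8, class=mammal, age=7} — class is mammal, legs = 8, hence Match.
{mass=17, legs=7, class=mammal, age=13} — class is mammal, legs = 7, hence Match.
{mass=13, legs=6, class=insect, age=12} — class is insect, legs = 6, hence No match.

Match, Match, Match, No match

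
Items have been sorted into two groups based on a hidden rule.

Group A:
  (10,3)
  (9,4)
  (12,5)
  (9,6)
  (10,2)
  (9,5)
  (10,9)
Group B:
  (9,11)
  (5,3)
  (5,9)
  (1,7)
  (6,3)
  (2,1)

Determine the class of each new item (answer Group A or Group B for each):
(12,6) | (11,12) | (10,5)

Group A, Group B, Group A

The classifier is using: first > second AND sum ≥ 12.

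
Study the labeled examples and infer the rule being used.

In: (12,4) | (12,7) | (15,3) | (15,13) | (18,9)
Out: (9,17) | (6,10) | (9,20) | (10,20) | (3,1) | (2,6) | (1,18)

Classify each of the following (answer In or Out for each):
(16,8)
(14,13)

One predicate separates the groups cleanly: first ≥ 12.
(16,8): In (first 16).
(14,13): In (first 14).

In, In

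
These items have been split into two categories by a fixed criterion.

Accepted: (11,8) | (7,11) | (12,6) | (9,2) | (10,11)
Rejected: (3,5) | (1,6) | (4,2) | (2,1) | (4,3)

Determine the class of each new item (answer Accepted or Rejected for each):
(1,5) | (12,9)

'Accepted' ⟺ sum ≥ 11.
(1,5) → 1+5 = 6 → Rejected. (12,9) → 12+9 = 21 → Accepted.

Rejected, Accepted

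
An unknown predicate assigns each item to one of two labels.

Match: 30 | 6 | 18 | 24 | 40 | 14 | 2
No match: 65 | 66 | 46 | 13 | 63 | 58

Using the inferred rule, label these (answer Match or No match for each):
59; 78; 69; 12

No match, No match, No match, Match

Rule: even AND at most 40. This holds for each 'Match' example and fails for each 'No match' one.
59 → 59 is odd, 59 > 40 → No match. 78 → 78 is even, 78 > 40 → No match. 69 → 69 is odd, 69 > 40 → No match. 12 → 12 is even, 12 ≤ 40 → Match.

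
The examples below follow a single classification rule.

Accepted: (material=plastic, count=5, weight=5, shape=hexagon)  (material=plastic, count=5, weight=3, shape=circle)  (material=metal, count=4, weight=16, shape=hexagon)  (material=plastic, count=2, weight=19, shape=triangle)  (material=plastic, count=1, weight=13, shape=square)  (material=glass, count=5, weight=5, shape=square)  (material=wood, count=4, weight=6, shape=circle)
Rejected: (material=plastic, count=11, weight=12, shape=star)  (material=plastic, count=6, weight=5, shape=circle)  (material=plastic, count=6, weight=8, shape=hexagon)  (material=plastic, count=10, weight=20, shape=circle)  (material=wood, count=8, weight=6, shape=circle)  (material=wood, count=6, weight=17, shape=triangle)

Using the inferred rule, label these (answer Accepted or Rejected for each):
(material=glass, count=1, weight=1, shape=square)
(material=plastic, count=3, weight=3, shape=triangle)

Accepted, Accepted

Rule: count ≤ 5. This holds for each 'Accepted' example and fails for each 'Rejected' one.
(material=glass, count=1, weight=1, shape=square) — count = 1, hence Accepted.
(material=plastic, count=3, weight=3, shape=triangle) — count = 3, hence Accepted.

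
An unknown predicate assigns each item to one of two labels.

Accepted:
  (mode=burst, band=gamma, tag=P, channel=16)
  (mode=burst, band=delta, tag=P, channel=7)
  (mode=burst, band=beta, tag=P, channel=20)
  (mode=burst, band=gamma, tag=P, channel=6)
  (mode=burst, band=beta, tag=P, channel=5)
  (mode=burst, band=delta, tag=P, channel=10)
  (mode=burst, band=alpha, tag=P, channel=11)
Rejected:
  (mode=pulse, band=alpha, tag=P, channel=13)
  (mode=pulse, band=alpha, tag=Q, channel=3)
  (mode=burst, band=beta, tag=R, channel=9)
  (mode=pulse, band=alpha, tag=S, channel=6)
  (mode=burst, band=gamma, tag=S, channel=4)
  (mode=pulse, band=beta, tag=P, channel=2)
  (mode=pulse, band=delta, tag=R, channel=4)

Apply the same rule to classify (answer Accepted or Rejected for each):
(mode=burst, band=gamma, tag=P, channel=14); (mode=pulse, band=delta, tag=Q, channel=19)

Accepted, Rejected

One predicate separates the groups cleanly: mode is burst AND tag is P.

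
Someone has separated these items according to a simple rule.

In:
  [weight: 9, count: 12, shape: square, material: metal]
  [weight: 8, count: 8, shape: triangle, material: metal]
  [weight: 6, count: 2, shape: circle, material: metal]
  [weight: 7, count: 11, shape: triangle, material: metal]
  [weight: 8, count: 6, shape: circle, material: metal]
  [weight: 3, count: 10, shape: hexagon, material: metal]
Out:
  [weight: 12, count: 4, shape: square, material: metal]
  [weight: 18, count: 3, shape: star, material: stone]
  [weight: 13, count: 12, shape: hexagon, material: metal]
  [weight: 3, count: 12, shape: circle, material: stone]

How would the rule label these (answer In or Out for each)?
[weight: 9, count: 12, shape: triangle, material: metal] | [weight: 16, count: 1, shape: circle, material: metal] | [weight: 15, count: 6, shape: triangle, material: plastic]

The rule appears to be: material is metal AND weight ≤ 9.
In: [weight: 9, count: 12, shape: triangle, material: metal], since material is metal, weight = 9.
Out: [weight: 16, count: 1, shape: circle, material: metal], since material is metal, weight = 16.
Out: [weight: 15, count: 6, shape: triangle, material: plastic], since material is plastic, weight = 15.

In, Out, Out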